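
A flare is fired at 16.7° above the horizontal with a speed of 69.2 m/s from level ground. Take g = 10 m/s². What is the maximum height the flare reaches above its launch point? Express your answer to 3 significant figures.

19.8 m

Vertical component of launch velocity: v_y = 69.2 sin 16.7° = 19.89 m/s.
At the highest point the vertical velocity is zero, so v_y² = 2 g h_max.
h_max = (19.89)² / (2 × 10) = 395.6 / 20.00 = 19.8 m.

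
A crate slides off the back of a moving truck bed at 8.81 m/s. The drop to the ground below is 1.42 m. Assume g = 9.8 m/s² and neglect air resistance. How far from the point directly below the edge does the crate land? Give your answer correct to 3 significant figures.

4.74 m

Initial vertical velocity is zero, so the fall time comes from h = ½ g t²: t = √(2 × 1.42 / 9.8) = 0.5383 s.
Horizontal motion is uniform at 8.81 m/s, so x = 8.81 × 0.5383 = 4.74 m.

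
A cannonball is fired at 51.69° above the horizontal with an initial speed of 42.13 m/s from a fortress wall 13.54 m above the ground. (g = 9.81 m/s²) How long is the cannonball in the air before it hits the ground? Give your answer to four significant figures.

Vertical component: v_y = 42.13 sin 51.69° = 33.058 m/s.
Taking up as positive with launch at y = 13.54 m, landing at y = 0: 0 = 13.54 + 33.058 t − ½(9.81) t².
Solving 4.905 t² − 33.058 t − 13.54 = 0 gives t = [33.058 + √(33.058² + 4·4.905·13.54)] / 9.810 = 7.127 s.

7.127 s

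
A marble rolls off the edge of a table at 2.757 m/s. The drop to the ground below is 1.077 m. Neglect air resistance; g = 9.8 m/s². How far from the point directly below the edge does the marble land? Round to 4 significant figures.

1.293 m

Initial vertical velocity is zero, so the fall time comes from h = ½ g t²: t = √(2 × 1.077 / 9.8) = 0.46882 s.
Horizontal motion is uniform at 2.757 m/s, so x = 2.757 × 0.46882 = 1.293 m.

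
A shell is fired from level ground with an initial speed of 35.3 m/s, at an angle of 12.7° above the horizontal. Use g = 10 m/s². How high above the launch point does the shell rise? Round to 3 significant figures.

3.01 m

Vertical component of launch velocity: v_y = 35.3 sin 12.7° = 7.761 m/s.
At the highest point the vertical velocity is zero, so v_y² = 2 g h_max.
h_max = (7.761)² / (2 × 10) = 60.23 / 20.00 = 3.01 m.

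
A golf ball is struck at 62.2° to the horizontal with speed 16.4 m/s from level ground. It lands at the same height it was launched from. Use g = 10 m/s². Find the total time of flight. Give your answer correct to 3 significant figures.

Vertical component: v_y = 16.4 sin 62.2° = 14.51 m/s.
For a projectile landing at launch height, time of flight is t = 2 v_y / g = 2 × 14.51 / 10 = 2.90 s.

2.90 s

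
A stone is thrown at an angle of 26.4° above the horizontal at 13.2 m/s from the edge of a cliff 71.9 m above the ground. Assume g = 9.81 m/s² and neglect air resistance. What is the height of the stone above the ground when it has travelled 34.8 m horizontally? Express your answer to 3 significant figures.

46.7 m

v_x = 13.2 cos 26.4° = 11.82 m/s, v_y0 = 13.2 sin 26.4° = 5.869 m/s.
Time to reach x = 34.8 m: t = x / v_x = 34.8 / 11.82 = 2.944 s.
y = 71.9 + v_y0 t − ½ g t² = 71.9 + 5.869×2.944 − 4.905×2.944² = 46.7 m.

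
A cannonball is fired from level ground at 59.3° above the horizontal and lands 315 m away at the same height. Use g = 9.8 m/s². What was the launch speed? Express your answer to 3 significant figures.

59.3 m/s

On level ground, R = v₀² sin(2θ) / g, so v₀ = √(R g / sin 2θ).
sin(2 × 59.3°) = 0.8780.
v₀ = √(315 × 9.8 / 0.8780) = √3516 = 59.3 m/s.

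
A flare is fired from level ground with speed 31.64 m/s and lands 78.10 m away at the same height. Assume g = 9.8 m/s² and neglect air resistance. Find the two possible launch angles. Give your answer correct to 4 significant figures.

24.93° and 65.07°

Level-ground range: R = v₀² sin(2θ)/g ⇒ sin 2θ = R g / v₀² = 78.10×9.8/31.64² = 0.7645.
2θ = arcsin(0.7645) = 49.863° or 180° − 49.863° = 130.137°.
So θ = 24.93° or θ = 65.07°.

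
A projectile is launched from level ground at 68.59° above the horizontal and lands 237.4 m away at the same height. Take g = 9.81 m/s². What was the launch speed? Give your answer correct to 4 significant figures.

58.54 m/s

On level ground, R = v₀² sin(2θ) / g, so v₀ = √(R g / sin 2θ).
sin(2 × 68.59°) = 0.6797.
v₀ = √(237.4 × 9.81 / 0.6797) = √3426.4 = 58.54 m/s.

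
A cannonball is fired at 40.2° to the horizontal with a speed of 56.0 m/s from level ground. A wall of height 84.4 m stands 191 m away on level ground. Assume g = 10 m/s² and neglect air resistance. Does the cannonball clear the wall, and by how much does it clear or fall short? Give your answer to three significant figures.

No — it falls 22.7 m short of clearing the wall.

v_x = 56.0 cos 40.2° = 42.77 m/s; v_y0 = 56.0 sin 40.2° = 36.15 m/s.
Time to reach the wall: t = 191 / 42.77 = 4.466 s.
Height at that point: y = 36.15×4.466 − 5.000×4.466² = 61.72 m.
That is 84.4 − 61.72 = 22.7 m below the top of the wall, so the cannonball does not clear it.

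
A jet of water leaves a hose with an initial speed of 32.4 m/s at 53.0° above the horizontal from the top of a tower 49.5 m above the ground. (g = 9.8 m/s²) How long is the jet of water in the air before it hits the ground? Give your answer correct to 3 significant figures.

6.77 s

Vertical component: v_y = 32.4 sin 53.0° = 25.88 m/s.
Taking up as positive with launch at y = 49.5 m, landing at y = 0: 0 = 49.5 + 25.88 t − ½(9.8) t².
Solving 4.900 t² − 25.88 t − 49.5 = 0 gives t = [25.88 + √(25.88² + 4·4.900·49.5)] / 9.800 = 6.77 s.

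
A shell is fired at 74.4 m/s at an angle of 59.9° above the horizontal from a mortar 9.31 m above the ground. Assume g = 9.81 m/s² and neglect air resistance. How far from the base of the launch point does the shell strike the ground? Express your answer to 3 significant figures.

495 m

Components: v_x = 74.4 cos 59.9° = 37.31 m/s, v_y = 74.4 sin 59.9° = 64.37 m/s.
Vertical: 0 = 9.31 + 64.37 t − ½(9.81) t² ⇒ 4.905 t² − 64.37 t − 9.31 = 0.
t = [64.37 + √(4143 + 182.7)] / 9.810 = 13.27 s.
Horizontal: R = v_x · t = 37.31 × 13.27 = 495 m.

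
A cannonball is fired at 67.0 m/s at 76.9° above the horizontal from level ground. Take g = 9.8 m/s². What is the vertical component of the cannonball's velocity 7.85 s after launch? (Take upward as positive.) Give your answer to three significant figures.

-11.7 m/s

Initial vertical component: v_y0 = 67.0 sin 76.9° = 65.26 m/s.
v_y(t) = v_y0 − g t = 65.26 − 9.8 × 7.85 = -11.7 m/s.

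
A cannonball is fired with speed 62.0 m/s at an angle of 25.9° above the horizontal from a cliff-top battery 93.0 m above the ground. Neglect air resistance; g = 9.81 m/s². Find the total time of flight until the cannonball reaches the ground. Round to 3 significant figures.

7.92 s

Vertical component: v_y = 62.0 sin 25.9° = 27.08 m/s.
Taking up as positive with launch at y = 93.0 m, landing at y = 0: 0 = 93.0 + 27.08 t − ½(9.81) t².
Solving 4.905 t² − 27.08 t − 93.0 = 0 gives t = [27.08 + √(27.08² + 4·4.905·93.0)] / 9.810 = 7.92 s.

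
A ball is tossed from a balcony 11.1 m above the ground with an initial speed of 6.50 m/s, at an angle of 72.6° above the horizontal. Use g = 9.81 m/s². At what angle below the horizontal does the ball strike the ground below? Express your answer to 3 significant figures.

v_x = 6.50 cos 72.6° = 1.944 m/s.
At impact |v_y| = √(v_y0² + 2 g h) = √(6.203² + 2×9.81×11.1) = 16.01 m/s.
Angle below horizontal = arctan(|v_y| / v_x) = arctan(16.01 / 1.944) = 83.1°.

83.1°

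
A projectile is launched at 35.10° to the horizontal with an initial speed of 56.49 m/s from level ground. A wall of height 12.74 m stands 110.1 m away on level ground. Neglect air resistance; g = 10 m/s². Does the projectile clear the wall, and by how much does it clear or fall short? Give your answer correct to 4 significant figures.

Yes — it clears the wall by 36.26 m.

v_x = 56.49 cos 35.10° = 46.217 m/s; v_y0 = 56.49 sin 35.10° = 32.482 m/s.
Time to reach the wall: t = 110.1 / 46.217 = 2.3822 s.
Height at that point: y = 32.482×2.3822 − 5.000×2.3822² = 49.004 m.
That is 49.004 − 12.74 = 36.26 m above the top of the wall, so the projectile clears it.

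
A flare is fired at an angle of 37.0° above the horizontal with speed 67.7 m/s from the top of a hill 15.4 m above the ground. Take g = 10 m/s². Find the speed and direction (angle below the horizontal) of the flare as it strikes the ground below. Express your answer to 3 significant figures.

69.9 m/s at 39.4° below the horizontal

v_x = 67.7 cos 37.0° = 54.07 m/s (constant).
|v_y| at impact = √((40.74)² + 2×10×15.4) = 44.36 m/s.
Speed = √(54.07² + 44.36²) = 69.9 m/s; angle = arctan(44.36/54.07) = 39.4° below horizontal.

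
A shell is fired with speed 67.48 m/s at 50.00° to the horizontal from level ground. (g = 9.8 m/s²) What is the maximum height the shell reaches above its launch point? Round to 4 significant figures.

136.3 m

Vertical component of launch velocity: v_y = 67.48 sin 50.00° = 51.693 m/s.
At the highest point the vertical velocity is zero, so v_y² = 2 g h_max.
h_max = (51.693)² / (2 × 9.8) = 2672.2 / 19.60 = 136.3 m.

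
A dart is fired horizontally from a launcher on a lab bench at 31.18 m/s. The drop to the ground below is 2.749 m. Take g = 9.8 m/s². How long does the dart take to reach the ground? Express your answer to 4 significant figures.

0.7490 s

The horizontal speed doesn't affect the fall. With v_y0 = 0, h = ½ g t².
t = √(2 × 2.749 / 9.8) = √0.56102 = 0.7490 s.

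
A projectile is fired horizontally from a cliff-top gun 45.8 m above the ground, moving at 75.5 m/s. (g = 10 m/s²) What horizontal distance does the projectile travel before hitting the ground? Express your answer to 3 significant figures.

229 m

Initial vertical velocity is zero, so the fall time comes from h = ½ g t²: t = √(2 × 45.8 / 10) = 3.027 s.
Horizontal motion is uniform at 75.5 m/s, so x = 75.5 × 3.027 = 229 m.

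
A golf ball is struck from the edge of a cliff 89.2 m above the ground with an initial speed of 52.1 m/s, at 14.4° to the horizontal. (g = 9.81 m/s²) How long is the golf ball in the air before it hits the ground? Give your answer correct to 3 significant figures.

5.79 s

Vertical component: v_y = 52.1 sin 14.4° = 12.96 m/s.
Taking up as positive with launch at y = 89.2 m, landing at y = 0: 0 = 89.2 + 12.96 t − ½(9.81) t².
Solving 4.905 t² − 12.96 t − 89.2 = 0 gives t = [12.96 + √(12.96² + 4·4.905·89.2)] / 9.810 = 5.79 s.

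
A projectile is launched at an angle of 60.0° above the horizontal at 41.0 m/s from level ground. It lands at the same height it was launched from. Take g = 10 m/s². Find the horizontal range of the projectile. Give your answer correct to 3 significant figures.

Components: v_x = 41.0 cos 60.0° = 20.50 m/s, v_y = 41.0 sin 60.0° = 35.51 m/s.
Time of flight (same landing height): t = 2 v_y / g = 2 × 35.51 / 10 = 7.102 s.
Range: R = v_x · t = 20.50 × 7.102 = 146 m.

146 m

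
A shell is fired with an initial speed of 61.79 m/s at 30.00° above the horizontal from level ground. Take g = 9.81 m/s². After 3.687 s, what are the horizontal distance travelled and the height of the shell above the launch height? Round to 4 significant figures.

x = 197.3 m, y = 47.23 m

v_x = 61.79 cos 30.00° = 53.512 m/s; v_y0 = 61.79 sin 30.00° = 30.895 m/s.
x = v_x t = 53.512 × 3.687 = 197.3 m.
y = v_y0 t − ½ g t² = 30.895×3.687 − 4.905×3.687² = 47.23 m.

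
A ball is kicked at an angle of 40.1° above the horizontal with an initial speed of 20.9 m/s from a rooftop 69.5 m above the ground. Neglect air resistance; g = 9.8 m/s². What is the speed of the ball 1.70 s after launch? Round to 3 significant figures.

v_x = 20.9 cos 40.1° = 15.99 m/s (constant).
v_y(t) = 20.9 sin 40.1° − g t = 13.46 − 9.8 × 1.70 = -3.200 m/s.
Speed = √(v_x² + v_y²) = √(255.7 + 10.24) = 16.3 m/s.

16.3 m/s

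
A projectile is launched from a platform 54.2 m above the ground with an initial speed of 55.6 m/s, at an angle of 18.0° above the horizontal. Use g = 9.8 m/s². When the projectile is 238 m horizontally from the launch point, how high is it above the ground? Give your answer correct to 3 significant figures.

v_x = 55.6 cos 18.0° = 52.88 m/s, v_y0 = 55.6 sin 18.0° = 17.18 m/s.
Time to reach x = 238 m: t = x / v_x = 238 / 52.88 = 4.501 s.
y = 54.2 + v_y0 t − ½ g t² = 54.2 + 17.18×4.501 − 4.900×4.501² = 32.3 m.

32.3 m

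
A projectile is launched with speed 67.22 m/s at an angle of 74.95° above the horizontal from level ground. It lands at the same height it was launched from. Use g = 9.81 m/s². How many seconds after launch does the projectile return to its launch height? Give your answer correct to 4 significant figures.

13.23 s

Vertical component: v_y = 67.22 sin 74.95° = 64.914 m/s.
For a projectile landing at launch height, time of flight is t = 2 v_y / g = 2 × 64.914 / 9.81 = 13.23 s.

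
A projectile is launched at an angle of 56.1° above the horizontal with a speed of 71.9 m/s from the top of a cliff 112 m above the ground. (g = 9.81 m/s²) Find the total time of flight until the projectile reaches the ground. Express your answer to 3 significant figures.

Vertical component: v_y = 71.9 sin 56.1° = 59.68 m/s.
Taking up as positive with launch at y = 112 m, landing at y = 0: 0 = 112 + 59.68 t − ½(9.81) t².
Solving 4.905 t² − 59.68 t − 112 = 0 gives t = [59.68 + √(59.68² + 4·4.905·112)] / 9.810 = 13.8 s.

13.8 s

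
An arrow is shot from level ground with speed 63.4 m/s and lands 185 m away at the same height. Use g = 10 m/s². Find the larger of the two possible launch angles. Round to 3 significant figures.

Level-ground range: R = v₀² sin(2θ)/g ⇒ sin 2θ = R g / v₀² = 185×10/63.4² = 0.4602.
2θ = arcsin(0.4602) = 27.40° or 180° − 27.40° = 152.60°.
So θ = 13.7° or θ = 76.3°.

76.3°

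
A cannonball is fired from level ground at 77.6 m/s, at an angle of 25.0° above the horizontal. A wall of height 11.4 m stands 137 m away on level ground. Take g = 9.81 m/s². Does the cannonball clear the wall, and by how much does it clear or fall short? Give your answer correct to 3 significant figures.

Yes — it clears the wall by 33.9 m.

v_x = 77.6 cos 25.0° = 70.33 m/s; v_y0 = 77.6 sin 25.0° = 32.80 m/s.
Time to reach the wall: t = 137 / 70.33 = 1.948 s.
Height at that point: y = 32.80×1.948 − 4.905×1.948² = 45.28 m.
That is 45.28 − 11.4 = 33.9 m above the top of the wall, so the cannonball clears it.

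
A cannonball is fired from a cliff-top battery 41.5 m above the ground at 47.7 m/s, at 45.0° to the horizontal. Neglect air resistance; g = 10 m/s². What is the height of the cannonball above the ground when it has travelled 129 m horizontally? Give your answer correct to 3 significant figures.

97.4 m

v_x = 47.7 cos 45.0° = 33.73 m/s, v_y0 = 47.7 sin 45.0° = 33.73 m/s.
Time to reach x = 129 m: t = x / v_x = 129 / 33.73 = 3.824 s.
y = 41.5 + v_y0 t − ½ g t² = 41.5 + 33.73×3.824 − 5.000×3.824² = 97.4 m.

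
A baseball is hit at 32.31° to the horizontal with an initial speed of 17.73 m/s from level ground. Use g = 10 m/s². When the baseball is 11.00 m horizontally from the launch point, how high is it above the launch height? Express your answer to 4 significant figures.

4.262 m

v_x = 17.73 cos 32.31° = 14.985 m/s, v_y0 = 17.73 sin 32.31° = 9.4767 m/s.
Time to reach x = 11.00 m: t = x / v_x = 11.00 / 14.985 = 0.73407 s.
y = v_y0 t − ½ g t² = 9.4767×0.73407 − 5.000×0.73407² = 4.262 m.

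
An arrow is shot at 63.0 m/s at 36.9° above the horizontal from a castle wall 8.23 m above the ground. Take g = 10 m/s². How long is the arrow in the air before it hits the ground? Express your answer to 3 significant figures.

7.78 s

Vertical component: v_y = 63.0 sin 36.9° = 37.83 m/s.
Taking up as positive with launch at y = 8.23 m, landing at y = 0: 0 = 8.23 + 37.83 t − ½(10) t².
Solving 5.000 t² − 37.83 t − 8.23 = 0 gives t = [37.83 + √(37.83² + 4·5.000·8.23)] / 10.00 = 7.78 s.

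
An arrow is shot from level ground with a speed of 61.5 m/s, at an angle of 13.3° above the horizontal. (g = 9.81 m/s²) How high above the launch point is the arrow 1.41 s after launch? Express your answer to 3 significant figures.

v_y0 = 61.5 sin 13.3° = 14.15 m/s.
y(t) = v_y0 t − ½ g t² = 14.15×1.41 − 4.905×1.41² = 10.2 m.

10.2 m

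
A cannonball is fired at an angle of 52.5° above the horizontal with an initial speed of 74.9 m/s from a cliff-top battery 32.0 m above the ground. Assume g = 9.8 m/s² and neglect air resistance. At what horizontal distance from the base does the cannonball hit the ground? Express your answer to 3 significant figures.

Components: v_x = 74.9 cos 52.5° = 45.60 m/s, v_y = 74.9 sin 52.5° = 59.42 m/s.
Vertical: 0 = 32.0 + 59.42 t − ½(9.8) t² ⇒ 4.900 t² − 59.42 t − 32.0 = 0.
t = [59.42 + √(3531 + 627.2)] / 9.800 = 12.64 s.
Horizontal: R = v_x · t = 45.60 × 12.64 = 576 m.

576 m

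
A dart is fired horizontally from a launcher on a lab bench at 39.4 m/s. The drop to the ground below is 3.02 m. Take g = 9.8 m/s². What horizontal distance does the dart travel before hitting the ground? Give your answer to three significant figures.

30.9 m

Initial vertical velocity is zero, so the fall time comes from h = ½ g t²: t = √(2 × 3.02 / 9.8) = 0.7851 s.
Horizontal motion is uniform at 39.4 m/s, so x = 39.4 × 0.7851 = 30.9 m.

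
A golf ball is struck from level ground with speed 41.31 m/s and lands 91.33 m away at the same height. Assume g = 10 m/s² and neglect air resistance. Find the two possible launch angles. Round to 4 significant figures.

16.18° and 73.82°

Level-ground range: R = v₀² sin(2θ)/g ⇒ sin 2θ = R g / v₀² = 91.33×10/41.31² = 0.5352.
2θ = arcsin(0.5352) = 32.357° or 180° − 32.357° = 147.643°.
So θ = 16.18° or θ = 73.82°.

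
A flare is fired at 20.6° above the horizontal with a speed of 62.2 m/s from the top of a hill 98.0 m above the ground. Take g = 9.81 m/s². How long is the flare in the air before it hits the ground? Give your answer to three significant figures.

7.23 s

Vertical component: v_y = 62.2 sin 20.6° = 21.88 m/s.
Taking up as positive with launch at y = 98.0 m, landing at y = 0: 0 = 98.0 + 21.88 t − ½(9.81) t².
Solving 4.905 t² − 21.88 t − 98.0 = 0 gives t = [21.88 + √(21.88² + 4·4.905·98.0)] / 9.810 = 7.23 s.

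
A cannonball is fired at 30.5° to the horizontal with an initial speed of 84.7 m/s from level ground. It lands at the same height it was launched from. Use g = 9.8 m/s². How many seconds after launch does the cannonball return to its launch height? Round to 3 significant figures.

Vertical component: v_y = 84.7 sin 30.5° = 42.99 m/s.
For a projectile landing at launch height, time of flight is t = 2 v_y / g = 2 × 42.99 / 9.8 = 8.77 s.

8.77 s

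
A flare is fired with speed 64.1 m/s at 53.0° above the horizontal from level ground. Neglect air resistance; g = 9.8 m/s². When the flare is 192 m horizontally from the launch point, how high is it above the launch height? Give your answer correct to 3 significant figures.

v_x = 64.1 cos 53.0° = 38.58 m/s, v_y0 = 64.1 sin 53.0° = 51.19 m/s.
Time to reach x = 192 m: t = x / v_x = 192 / 38.58 = 4.977 s.
y = v_y0 t − ½ g t² = 51.19×4.977 − 4.900×4.977² = 133 m.

133 m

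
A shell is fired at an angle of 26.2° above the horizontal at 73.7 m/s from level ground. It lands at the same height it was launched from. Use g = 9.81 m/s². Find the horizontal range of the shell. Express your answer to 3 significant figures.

For level ground, R = v₀² sin(2θ) / g.
sin(2 × 26.2°) = sin 52.40° = 0.7923.
R = (73.7)² × 0.7923 / 9.81 = 439 m.

439 m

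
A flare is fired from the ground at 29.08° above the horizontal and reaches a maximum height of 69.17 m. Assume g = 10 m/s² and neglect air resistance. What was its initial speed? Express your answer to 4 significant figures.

At maximum height v_y = 0, so (v₀ sin θ)² = 2 g H.
v₀ sin 29.08° = √(2 × 10 × 69.17) = 37.194 m/s.
v₀ = 37.194 / sin 29.08° = 37.194 / 0.4860 = 76.53 m/s.

76.53 m/s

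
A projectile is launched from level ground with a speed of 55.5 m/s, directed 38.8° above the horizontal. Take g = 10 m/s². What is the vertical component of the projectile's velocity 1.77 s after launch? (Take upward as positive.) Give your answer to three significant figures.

17.1 m/s

Initial vertical component: v_y0 = 55.5 sin 38.8° = 34.78 m/s.
v_y(t) = v_y0 − g t = 34.78 − 10 × 1.77 = 17.1 m/s.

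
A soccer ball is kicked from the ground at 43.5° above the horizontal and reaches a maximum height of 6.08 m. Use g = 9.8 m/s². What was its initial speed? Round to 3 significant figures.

15.9 m/s

At maximum height v_y = 0, so (v₀ sin θ)² = 2 g H.
v₀ sin 43.5° = √(2 × 9.8 × 6.08) = 10.92 m/s.
v₀ = 10.92 / sin 43.5° = 10.92 / 0.6884 = 15.9 m/s.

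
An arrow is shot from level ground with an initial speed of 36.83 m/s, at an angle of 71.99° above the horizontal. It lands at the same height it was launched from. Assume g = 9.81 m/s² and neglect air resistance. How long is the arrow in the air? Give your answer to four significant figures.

Vertical component: v_y = 36.83 sin 71.99° = 35.025 m/s.
For a projectile landing at launch height, time of flight is t = 2 v_y / g = 2 × 35.025 / 9.81 = 7.141 s.

7.141 s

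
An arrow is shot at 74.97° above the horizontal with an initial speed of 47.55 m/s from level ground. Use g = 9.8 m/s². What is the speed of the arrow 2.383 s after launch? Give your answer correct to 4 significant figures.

v_x = 47.55 cos 74.97° = 12.331 m/s (constant).
v_y(t) = 47.55 sin 74.97° − g t = 45.923 − 9.8 × 2.383 = 22.570 m/s.
Speed = √(v_x² + v_y²) = √(152.05 + 509.40) = 25.72 m/s.

25.72 m/s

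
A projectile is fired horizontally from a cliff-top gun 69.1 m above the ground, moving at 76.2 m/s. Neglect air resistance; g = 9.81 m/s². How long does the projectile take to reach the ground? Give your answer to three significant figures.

The horizontal speed doesn't affect the fall. With v_y0 = 0, h = ½ g t².
t = √(2 × 69.1 / 9.81) = √14.09 = 3.75 s.

3.75 s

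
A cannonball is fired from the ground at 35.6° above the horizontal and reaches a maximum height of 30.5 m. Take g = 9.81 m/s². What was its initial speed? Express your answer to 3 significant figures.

42.0 m/s

At maximum height v_y = 0, so (v₀ sin θ)² = 2 g H.
v₀ sin 35.6° = √(2 × 9.81 × 30.5) = 24.46 m/s.
v₀ = 24.46 / sin 35.6° = 24.46 / 0.5821 = 42.0 m/s.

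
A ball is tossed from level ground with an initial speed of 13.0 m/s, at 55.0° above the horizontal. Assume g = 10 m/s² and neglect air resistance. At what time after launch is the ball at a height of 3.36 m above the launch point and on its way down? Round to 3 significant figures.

v_y0 = 13.0 sin 55.0° = 10.65 m/s.
Set y = v_y0 t − ½ g t² = 3.36: 5.000 t² − 10.65 t + 3.36 = 0.
t = [10.65 ± √(113.4 − 67.20)] / 10 = (10.65 ± 6.797) / 10, giving t = 0.385 s or t = 1.74 s.
On the way down corresponds to the larger root: t = 1.74 s.

1.74 s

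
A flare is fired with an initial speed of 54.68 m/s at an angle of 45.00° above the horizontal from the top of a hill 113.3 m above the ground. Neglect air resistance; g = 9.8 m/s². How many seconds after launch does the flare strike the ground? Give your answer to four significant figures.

Vertical component: v_y = 54.68 sin 45.00° = 38.665 m/s.
Taking up as positive with launch at y = 113.3 m, landing at y = 0: 0 = 113.3 + 38.665 t − ½(9.8) t².
Solving 4.900 t² − 38.665 t − 113.3 = 0 gives t = [38.665 + √(38.665² + 4·4.900·113.3)] / 9.800 = 10.17 s.

10.17 s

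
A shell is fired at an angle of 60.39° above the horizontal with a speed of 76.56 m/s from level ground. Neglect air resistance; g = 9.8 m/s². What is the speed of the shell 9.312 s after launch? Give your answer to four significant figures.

45.18 m/s

v_x = 76.56 cos 60.39° = 37.828 m/s (constant).
v_y(t) = 76.56 sin 60.39° − g t = 66.562 − 9.8 × 9.312 = -24.696 m/s.
Speed = √(v_x² + v_y²) = √(1431.0 + 609.89) = 45.18 m/s.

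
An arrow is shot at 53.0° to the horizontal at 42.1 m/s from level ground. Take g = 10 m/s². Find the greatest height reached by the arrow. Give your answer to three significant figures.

56.5 m

Vertical component of launch velocity: v_y = 42.1 sin 53.0° = 33.62 m/s.
At the highest point the vertical velocity is zero, so v_y² = 2 g h_max.
h_max = (33.62)² / (2 × 10) = 1130 / 20.00 = 56.5 m.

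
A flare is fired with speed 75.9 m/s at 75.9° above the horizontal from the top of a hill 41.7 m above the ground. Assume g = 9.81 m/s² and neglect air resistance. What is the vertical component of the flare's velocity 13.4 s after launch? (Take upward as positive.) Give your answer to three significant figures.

Initial vertical component: v_y0 = 75.9 sin 75.9° = 73.61 m/s.
v_y(t) = v_y0 − g t = 73.61 − 9.81 × 13.4 = -57.8 m/s.

-57.8 m/s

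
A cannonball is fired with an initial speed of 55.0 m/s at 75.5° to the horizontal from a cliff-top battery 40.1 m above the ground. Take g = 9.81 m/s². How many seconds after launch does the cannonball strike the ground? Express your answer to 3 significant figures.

Vertical component: v_y = 55.0 sin 75.5° = 53.25 m/s.
Taking up as positive with launch at y = 40.1 m, landing at y = 0: 0 = 40.1 + 53.25 t − ½(9.81) t².
Solving 4.905 t² − 53.25 t − 40.1 = 0 gives t = [53.25 + √(53.25² + 4·4.905·40.1)] / 9.810 = 11.6 s.

11.6 s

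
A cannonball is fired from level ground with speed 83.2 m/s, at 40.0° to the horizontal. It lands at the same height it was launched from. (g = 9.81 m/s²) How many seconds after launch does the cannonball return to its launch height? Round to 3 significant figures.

10.9 s

Vertical component: v_y = 83.2 sin 40.0° = 53.48 m/s.
For a projectile landing at launch height, time of flight is t = 2 v_y / g = 2 × 53.48 / 9.81 = 10.9 s.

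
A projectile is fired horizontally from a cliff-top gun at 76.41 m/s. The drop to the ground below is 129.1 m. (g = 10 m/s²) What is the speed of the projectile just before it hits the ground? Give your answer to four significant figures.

91.76 m/s

Fall time: t = √(2 × 129.1 / 10) = 5.0813 s.
At impact: v_x = 76.41 m/s (unchanged), v_y = g t = 10 × 5.0813 = 50.813 m/s.
Speed = √(v_x² + v_y²) = √(5838.5 + 2582.0) = 91.76 m/s.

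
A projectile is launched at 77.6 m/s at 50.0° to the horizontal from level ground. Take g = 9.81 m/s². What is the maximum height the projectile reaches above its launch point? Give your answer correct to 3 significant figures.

Vertical component of launch velocity: v_y = 77.6 sin 50.0° = 59.45 m/s.
At the highest point the vertical velocity is zero, so v_y² = 2 g h_max.
h_max = (59.45)² / (2 × 9.81) = 3534 / 19.62 = 180 m.

180 m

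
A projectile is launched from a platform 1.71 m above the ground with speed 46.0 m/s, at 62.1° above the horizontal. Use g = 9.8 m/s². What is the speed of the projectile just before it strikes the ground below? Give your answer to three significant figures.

v_x = 46.0 cos 62.1° = 21.52 m/s is unchanged throughout.
For the vertical component, v_y² = v_y0² + 2 g h = (40.65)² + 2×9.8×1.71 = 1686, so |v_y| = 41.06 m/s.
Impact speed = √(v_x² + v_y²) = √(463.1 + 1686) = 46.4 m/s.

46.4 m/s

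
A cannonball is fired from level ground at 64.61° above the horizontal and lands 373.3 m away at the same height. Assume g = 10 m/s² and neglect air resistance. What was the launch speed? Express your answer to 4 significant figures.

69.42 m/s

On level ground, R = v₀² sin(2θ) / g, so v₀ = √(R g / sin 2θ).
sin(2 × 64.61°) = 0.7747.
v₀ = √(373.3 × 10 / 0.7747) = √4818.6 = 69.42 m/s.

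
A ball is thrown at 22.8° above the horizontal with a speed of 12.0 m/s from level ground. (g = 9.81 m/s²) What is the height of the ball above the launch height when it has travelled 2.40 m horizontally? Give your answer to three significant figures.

v_x = 12.0 cos 22.8° = 11.06 m/s, v_y0 = 12.0 sin 22.8° = 4.650 m/s.
Time to reach x = 2.40 m: t = x / v_x = 2.40 / 11.06 = 0.2170 s.
y = v_y0 t − ½ g t² = 4.650×0.2170 − 4.905×0.2170² = 0.778 m.

0.778 m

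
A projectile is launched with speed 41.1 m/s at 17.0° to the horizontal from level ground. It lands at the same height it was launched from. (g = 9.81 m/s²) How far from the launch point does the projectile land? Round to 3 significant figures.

Components: v_x = 41.1 cos 17.0° = 39.30 m/s, v_y = 41.1 sin 17.0° = 12.02 m/s.
Time of flight (same landing height): t = 2 v_y / g = 2 × 12.02 / 9.81 = 2.451 s.
Range: R = v_x · t = 39.30 × 2.451 = 96.3 m.

96.3 m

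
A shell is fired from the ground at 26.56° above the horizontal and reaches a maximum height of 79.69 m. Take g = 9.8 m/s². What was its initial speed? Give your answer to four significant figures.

At maximum height v_y = 0, so (v₀ sin θ)² = 2 g H.
v₀ sin 26.56° = √(2 × 9.8 × 79.69) = 39.521 m/s.
v₀ = 39.521 / sin 26.56° = 39.521 / 0.4471 = 88.39 m/s.

88.39 m/s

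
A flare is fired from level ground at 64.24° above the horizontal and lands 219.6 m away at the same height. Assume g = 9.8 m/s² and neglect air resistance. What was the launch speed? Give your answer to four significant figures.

52.43 m/s

On level ground, R = v₀² sin(2θ) / g, so v₀ = √(R g / sin 2θ).
sin(2 × 64.24°) = 0.7828.
v₀ = √(219.6 × 9.8 / 0.7828) = √2749.2 = 52.43 m/s.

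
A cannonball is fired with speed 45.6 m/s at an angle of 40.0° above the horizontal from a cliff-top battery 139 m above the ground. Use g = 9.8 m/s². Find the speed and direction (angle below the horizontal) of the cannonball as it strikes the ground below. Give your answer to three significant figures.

v_x = 45.6 cos 40.0° = 34.93 m/s (constant).
|v_y| at impact = √((29.31)² + 2×9.8×139) = 59.86 m/s.
Speed = √(34.93² + 59.86²) = 69.3 m/s; angle = arctan(59.86/34.93) = 59.7° below horizontal.

69.3 m/s at 59.7° below the horizontal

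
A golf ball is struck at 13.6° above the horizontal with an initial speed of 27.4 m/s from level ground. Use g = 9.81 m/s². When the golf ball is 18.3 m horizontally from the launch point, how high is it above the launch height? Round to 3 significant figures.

2.11 m

v_x = 27.4 cos 13.6° = 26.63 m/s, v_y0 = 27.4 sin 13.6° = 6.443 m/s.
Time to reach x = 18.3 m: t = x / v_x = 18.3 / 26.63 = 0.6872 s.
y = v_y0 t − ½ g t² = 6.443×0.6872 − 4.905×0.6872² = 2.11 m.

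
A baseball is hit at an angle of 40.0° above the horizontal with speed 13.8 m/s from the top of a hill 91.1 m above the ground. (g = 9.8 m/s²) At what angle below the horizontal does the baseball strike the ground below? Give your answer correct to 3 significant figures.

v_x = 13.8 cos 40.0° = 10.57 m/s.
At impact |v_y| = √(v_y0² + 2 g h) = √(8.870² + 2×9.8×91.1) = 43.18 m/s.
Angle below horizontal = arctan(|v_y| / v_x) = arctan(43.18 / 10.57) = 76.2°.

76.2°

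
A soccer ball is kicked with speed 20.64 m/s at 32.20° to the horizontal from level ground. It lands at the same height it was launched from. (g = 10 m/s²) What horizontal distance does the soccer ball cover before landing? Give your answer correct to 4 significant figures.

For level ground, R = v₀² sin(2θ) / g.
sin(2 × 32.20°) = sin 64.400° = 0.9018.
R = (20.64)² × 0.9018 / 10 = 38.42 m.

38.42 m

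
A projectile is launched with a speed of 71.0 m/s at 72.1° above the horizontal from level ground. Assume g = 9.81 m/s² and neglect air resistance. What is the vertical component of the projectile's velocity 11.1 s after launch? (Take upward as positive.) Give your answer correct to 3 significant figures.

-41.3 m/s

Initial vertical component: v_y0 = 71.0 sin 72.1° = 67.56 m/s.
v_y(t) = v_y0 − g t = 67.56 − 9.81 × 11.1 = -41.3 m/s.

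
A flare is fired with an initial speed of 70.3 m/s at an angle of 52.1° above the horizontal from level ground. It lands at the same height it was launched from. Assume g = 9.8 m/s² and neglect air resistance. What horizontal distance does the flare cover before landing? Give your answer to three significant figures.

For level ground, R = v₀² sin(2θ) / g.
sin(2 × 52.1°) = sin 104.2° = 0.9694.
R = (70.3)² × 0.9694 / 9.8 = 489 m.

489 m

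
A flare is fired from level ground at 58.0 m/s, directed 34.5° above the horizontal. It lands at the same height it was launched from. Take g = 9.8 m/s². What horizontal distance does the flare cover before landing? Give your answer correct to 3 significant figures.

For level ground, R = v₀² sin(2θ) / g.
sin(2 × 34.5°) = sin 69.00° = 0.9336.
R = (58.0)² × 0.9336 / 9.8 = 320 m.

320 m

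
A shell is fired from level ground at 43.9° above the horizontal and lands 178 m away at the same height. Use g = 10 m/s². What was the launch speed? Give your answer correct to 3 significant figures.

42.2 m/s

On level ground, R = v₀² sin(2θ) / g, so v₀ = √(R g / sin 2θ).
sin(2 × 43.9°) = 0.9993.
v₀ = √(178 × 10 / 0.9993) = √1781 = 42.2 m/s.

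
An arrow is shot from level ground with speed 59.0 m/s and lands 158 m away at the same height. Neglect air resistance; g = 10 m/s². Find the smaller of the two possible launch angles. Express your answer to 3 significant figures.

Level-ground range: R = v₀² sin(2θ)/g ⇒ sin 2θ = R g / v₀² = 158×10/59.0² = 0.4539.
2θ = arcsin(0.4539) = 26.99° or 180° − 26.99° = 153.01°.
So θ = 13.5° or θ = 76.5°.

13.5°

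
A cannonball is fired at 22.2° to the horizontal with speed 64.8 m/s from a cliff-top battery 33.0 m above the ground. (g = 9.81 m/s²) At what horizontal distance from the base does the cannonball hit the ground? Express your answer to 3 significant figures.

366 m

Components: v_x = 64.8 cos 22.2° = 60.00 m/s, v_y = 64.8 sin 22.2° = 24.48 m/s.
Vertical: 0 = 33.0 + 24.48 t − ½(9.81) t² ⇒ 4.905 t² − 24.48 t − 33.0 = 0.
t = [24.48 + √(599.3 + 647.5)] / 9.810 = 6.095 s.
Horizontal: R = v_x · t = 60.00 × 6.095 = 366 m.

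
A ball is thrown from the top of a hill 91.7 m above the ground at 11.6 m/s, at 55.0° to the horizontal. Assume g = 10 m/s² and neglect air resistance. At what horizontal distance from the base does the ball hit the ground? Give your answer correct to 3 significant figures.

Components: v_x = 11.6 cos 55.0° = 6.653 m/s, v_y = 11.6 sin 55.0° = 9.502 m/s.
Vertical: 0 = 91.7 + 9.502 t − ½(10) t² ⇒ 5.000 t² − 9.502 t − 91.7 = 0.
t = [9.502 + √(90.29 + 1834)] / 10.00 = 5.337 s.
Horizontal: R = v_x · t = 6.653 × 5.337 = 35.5 m.

35.5 m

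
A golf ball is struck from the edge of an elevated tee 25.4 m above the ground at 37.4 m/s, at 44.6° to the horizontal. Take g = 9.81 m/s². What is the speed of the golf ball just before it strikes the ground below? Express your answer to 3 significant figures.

v_x = 37.4 cos 44.6° = 26.63 m/s is unchanged throughout.
For the vertical component, v_y² = v_y0² + 2 g h = (26.26)² + 2×9.81×25.4 = 1188, so |v_y| = 34.47 m/s.
Impact speed = √(v_x² + v_y²) = √(709.2 + 1188) = 43.6 m/s.

43.6 m/s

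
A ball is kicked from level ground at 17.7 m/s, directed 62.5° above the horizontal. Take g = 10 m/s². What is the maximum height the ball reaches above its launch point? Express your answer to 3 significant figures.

Vertical component of launch velocity: v_y = 17.7 sin 62.5° = 15.70 m/s.
At the highest point the vertical velocity is zero, so v_y² = 2 g h_max.
h_max = (15.70)² / (2 × 10) = 246.5 / 20.00 = 12.3 m.

12.3 m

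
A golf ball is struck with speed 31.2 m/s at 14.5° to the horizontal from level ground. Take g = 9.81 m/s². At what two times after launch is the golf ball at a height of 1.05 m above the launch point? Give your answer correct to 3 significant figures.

0.148 s and 1.44 s

v_y0 = 31.2 sin 14.5° = 7.812 m/s.
Set y = v_y0 t − ½ g t² = 1.05: 4.905 t² − 7.812 t + 1.05 = 0.
t = [7.812 ± √(61.03 − 20.60)] / 9.81 = (7.812 ± 6.358) / 9.81, giving t = 0.148 s or t = 1.44 s.
So the golf ball is at 1.05 m at t = 0.148 s (rising) and t = 1.44 s (falling).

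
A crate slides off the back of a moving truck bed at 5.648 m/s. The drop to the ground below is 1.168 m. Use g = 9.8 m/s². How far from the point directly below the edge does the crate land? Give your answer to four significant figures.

2.758 m

Initial vertical velocity is zero, so the fall time comes from h = ½ g t²: t = √(2 × 1.168 / 9.8) = 0.48823 s.
Horizontal motion is uniform at 5.648 m/s, so x = 5.648 × 0.48823 = 2.758 m.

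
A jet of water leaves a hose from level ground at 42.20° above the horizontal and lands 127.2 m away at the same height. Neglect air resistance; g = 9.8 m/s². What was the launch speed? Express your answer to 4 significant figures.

On level ground, R = v₀² sin(2θ) / g, so v₀ = √(R g / sin 2θ).
sin(2 × 42.20°) = 0.9952.
v₀ = √(127.2 × 9.8 / 0.9952) = √1252.6 = 35.39 m/s.

35.39 m/s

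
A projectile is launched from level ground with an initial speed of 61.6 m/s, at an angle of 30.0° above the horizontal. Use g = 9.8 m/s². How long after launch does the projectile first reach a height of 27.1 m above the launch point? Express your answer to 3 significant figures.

1.06 s

v_y0 = 61.6 sin 30.0° = 30.80 m/s.
Set y = v_y0 t − ½ g t² = 27.1: 4.900 t² − 30.80 t + 27.1 = 0.
t = [30.80 ± √(948.6 − 531.2)] / 9.8 = (30.80 ± 20.43) / 9.8, giving t = 1.06 s or t = 5.23 s.
The projectile is on the way up at the first time, so t = 1.06 s.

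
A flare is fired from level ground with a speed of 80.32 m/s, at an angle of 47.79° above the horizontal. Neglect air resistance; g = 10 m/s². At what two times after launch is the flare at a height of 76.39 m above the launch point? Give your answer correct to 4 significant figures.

1.464 s and 10.43 s

v_y0 = 80.32 sin 47.79° = 59.492 m/s.
Set y = v_y0 t − ½ g t² = 76.39: 5.000 t² − 59.492 t + 76.39 = 0.
t = [59.492 ± √(3539.3 − 1527.8)] / 10 = (59.492 ± 44.850) / 10, giving t = 1.464 s or t = 10.43 s.
So the flare is at 76.39 m at t = 1.464 s (rising) and t = 10.43 s (falling).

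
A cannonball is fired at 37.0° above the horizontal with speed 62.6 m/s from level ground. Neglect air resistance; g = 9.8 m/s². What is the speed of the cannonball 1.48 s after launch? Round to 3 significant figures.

v_x = 62.6 cos 37.0° = 49.99 m/s (constant).
v_y(t) = 62.6 sin 37.0° − g t = 37.67 − 9.8 × 1.48 = 23.17 m/s.
Speed = √(v_x² + v_y²) = √(2499 + 536.8) = 55.1 m/s.

55.1 m/s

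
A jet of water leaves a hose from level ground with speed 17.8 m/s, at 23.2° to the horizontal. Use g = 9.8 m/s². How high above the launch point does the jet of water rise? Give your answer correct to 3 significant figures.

Vertical component of launch velocity: v_y = 17.8 sin 23.2° = 7.012 m/s.
At the highest point the vertical velocity is zero, so v_y² = 2 g h_max.
h_max = (7.012)² / (2 × 9.8) = 49.17 / 19.60 = 2.51 m.

2.51 m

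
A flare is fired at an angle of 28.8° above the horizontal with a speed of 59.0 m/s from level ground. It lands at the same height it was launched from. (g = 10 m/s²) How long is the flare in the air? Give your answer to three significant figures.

Vertical component: v_y = 59.0 sin 28.8° = 28.42 m/s.
For a projectile landing at launch height, time of flight is t = 2 v_y / g = 2 × 28.42 / 10 = 5.68 s.

5.68 s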